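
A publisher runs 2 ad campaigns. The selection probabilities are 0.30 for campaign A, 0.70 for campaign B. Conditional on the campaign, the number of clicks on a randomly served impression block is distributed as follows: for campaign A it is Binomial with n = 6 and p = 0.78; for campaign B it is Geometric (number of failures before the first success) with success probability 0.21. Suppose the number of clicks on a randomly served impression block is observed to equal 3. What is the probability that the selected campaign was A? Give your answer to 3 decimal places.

Likelihoods P(X=3 | ·): A: 0.101061; B: 0.103538.
Posterior ∝ prior × likelihood. Numerator for A: 0.3·0.101061 = 0.0303182.
Normalizing constant: 0.3·0.101061 + 0.7·0.103538 = 0.102795.
P(A | observation) = 0.0303182 / 0.102795 = 0.294939.

0.295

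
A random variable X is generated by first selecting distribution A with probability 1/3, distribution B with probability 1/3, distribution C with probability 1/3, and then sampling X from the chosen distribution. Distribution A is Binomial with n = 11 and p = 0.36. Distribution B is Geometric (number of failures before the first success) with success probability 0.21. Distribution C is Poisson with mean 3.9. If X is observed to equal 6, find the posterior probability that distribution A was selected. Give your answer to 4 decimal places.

0.4186

Likelihoods P(X=6 | ·): A: 0.107983; B: 0.0510484; C: 0.0989251.
Posterior ∝ prior × likelihood. Numerator for A: 0.333333·0.107983 = 0.0359945.
Normalizing constant: 0.333333·0.107983 + 0.333333·0.0510484 + 0.333333·0.0989251 = 0.0859856.
P(A | observation) = 0.0359945 / 0.0859856 = 0.41861.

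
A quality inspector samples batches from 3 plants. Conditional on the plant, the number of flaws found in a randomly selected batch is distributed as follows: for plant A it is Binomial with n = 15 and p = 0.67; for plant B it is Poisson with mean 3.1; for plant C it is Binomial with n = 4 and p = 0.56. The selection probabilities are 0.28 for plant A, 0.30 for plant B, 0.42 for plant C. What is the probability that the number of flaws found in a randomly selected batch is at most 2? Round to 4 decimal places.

0.3692

Conditional on each plant, P(X ≤ 2): A: 2.78283e-05; B: 0.401163; C: 0.592571.
By total probability, P(X ≤ 2) = 0.28·2.78283e-05 + 0.3·0.401163 + 0.42·0.592571 = 0.369237.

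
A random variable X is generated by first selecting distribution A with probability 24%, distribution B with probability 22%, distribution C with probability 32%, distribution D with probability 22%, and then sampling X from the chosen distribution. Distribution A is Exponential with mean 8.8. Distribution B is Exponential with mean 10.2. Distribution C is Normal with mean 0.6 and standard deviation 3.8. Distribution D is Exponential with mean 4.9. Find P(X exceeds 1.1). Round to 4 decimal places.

Conditional on each component, P(X > 1.1): A: 0.882497; B: 0.897768; C: 0.447659; D: 0.798924.
By total probability, P(X > 1.1) = 0.24·0.882497 + 0.22·0.897768 + 0.32·0.447659 + 0.22·0.798924 = 0.728322.

0.7283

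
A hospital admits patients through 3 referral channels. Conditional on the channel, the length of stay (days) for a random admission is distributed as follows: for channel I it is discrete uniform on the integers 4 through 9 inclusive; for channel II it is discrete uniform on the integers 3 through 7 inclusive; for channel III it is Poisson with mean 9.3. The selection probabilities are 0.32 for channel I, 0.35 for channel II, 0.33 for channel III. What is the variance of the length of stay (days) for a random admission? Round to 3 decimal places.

Per component, I: μ=6.5, E[X²]=45.1667; II: μ=5, E[X²]=27; III: μ=9.3, E[X²]=95.79.
E[X] = 0.32·6.5 + 0.35·5 + 0.33·9.3 = 6.899.
E[X²] = 0.32·45.1667 + 0.35·27 + 0.33·95.79 = 55.514.
Var(X) = E[X²] − (E[X])² = 55.514 − 47.5962 = 7.91783.

7.918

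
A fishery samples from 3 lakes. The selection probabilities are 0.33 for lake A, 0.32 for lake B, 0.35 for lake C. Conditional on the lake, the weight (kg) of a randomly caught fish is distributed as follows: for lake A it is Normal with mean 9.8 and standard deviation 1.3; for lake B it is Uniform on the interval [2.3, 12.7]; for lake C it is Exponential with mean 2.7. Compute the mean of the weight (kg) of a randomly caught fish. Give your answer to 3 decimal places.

Component means — A: 9.8; B: 7.5; C: 2.7.
E[X] = 0.33·9.8 + 0.32·7.5 + 0.35·2.7 = 6.579.

6.579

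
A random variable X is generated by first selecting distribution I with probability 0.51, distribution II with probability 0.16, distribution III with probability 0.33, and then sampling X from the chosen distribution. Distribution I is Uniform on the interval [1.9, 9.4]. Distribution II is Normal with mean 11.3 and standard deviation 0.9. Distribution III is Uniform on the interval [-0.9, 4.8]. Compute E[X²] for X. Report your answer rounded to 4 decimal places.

41.3794

For each component E[X²] = Var + (mean)², giving I: 36.61; II: 128.5; III: 6.51.
Overall E[X²] = 0.51·36.61 + 0.16·128.5 + 0.33·6.51 = 41.3794.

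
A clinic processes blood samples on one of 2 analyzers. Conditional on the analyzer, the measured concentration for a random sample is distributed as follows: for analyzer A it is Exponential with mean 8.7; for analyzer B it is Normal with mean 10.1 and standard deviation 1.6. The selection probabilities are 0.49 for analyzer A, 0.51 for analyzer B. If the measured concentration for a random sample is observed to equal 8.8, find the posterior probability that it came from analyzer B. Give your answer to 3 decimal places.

Likelihoods f(8.8 | ·): A: 0.0418017; B: 0.179242.
Posterior ∝ prior × likelihood. Numerator for B: 0.51·0.179242 = 0.0914133.
Normalizing constant: 0.49·0.0418017 + 0.51·0.179242 = 0.111896.
P(B | observation) = 0.0914133 / 0.111896 = 0.816948.

0.817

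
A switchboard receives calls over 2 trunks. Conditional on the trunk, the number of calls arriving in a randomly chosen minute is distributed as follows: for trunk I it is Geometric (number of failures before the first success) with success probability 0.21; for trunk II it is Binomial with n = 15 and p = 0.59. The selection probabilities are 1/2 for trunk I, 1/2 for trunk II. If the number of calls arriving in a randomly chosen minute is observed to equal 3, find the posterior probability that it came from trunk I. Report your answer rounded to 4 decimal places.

0.9800

Likelihoods P(X=3 | ·): I: 0.103538; II: 0.0021085.
Posterior ∝ prior × likelihood. Numerator for I: 0.5·0.103538 = 0.0517691.
Normalizing constant: 0.5·0.103538 + 0.5·0.0021085 = 0.0528233.
P(I | observation) = 0.0517691 / 0.0528233 = 0.980042.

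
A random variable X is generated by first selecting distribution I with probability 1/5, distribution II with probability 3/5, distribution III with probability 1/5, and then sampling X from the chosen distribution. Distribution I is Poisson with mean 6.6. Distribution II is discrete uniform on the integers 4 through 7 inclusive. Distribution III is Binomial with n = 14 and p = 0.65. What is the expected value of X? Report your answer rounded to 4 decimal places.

6.4400

Component means — I: 6.6; II: 5.5; III: 9.1.
E[X] = 0.2·6.6 + 0.6·5.5 + 0.2·9.1 = 6.44.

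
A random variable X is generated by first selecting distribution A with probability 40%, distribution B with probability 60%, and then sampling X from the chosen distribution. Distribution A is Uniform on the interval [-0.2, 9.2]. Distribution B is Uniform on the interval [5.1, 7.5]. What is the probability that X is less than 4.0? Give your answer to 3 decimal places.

0.179

Conditional on each component, P(X < 4.0): A: 0.446809; B: 0.
By total probability, P(X < 4.0) = 0.4·0.446809 + 0.6·0 = 0.178723.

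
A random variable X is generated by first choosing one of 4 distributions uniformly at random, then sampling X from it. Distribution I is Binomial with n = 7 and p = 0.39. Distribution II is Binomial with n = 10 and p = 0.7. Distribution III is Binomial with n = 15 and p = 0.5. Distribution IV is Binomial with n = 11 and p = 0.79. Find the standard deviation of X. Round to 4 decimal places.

2.7202

Per component, I: μ=2.73, E[X²]=9.1182; II: μ=7, E[X²]=51.1; III: μ=7.5, E[X²]=60; IV: μ=8.69, E[X²]=77.341.
E[X] = 0.25·2.73 + 0.25·7 + 0.25·7.5 + 0.25·8.69 = 6.48.
E[X²] = 0.25·9.1182 + 0.25·51.1 + 0.25·60 + 0.25·77.341 = 49.3898.
Var(X) = E[X²] − (E[X])² = 49.3898 − 41.9904 = 7.3994.
SD(X) = √7.3994 = 2.72018.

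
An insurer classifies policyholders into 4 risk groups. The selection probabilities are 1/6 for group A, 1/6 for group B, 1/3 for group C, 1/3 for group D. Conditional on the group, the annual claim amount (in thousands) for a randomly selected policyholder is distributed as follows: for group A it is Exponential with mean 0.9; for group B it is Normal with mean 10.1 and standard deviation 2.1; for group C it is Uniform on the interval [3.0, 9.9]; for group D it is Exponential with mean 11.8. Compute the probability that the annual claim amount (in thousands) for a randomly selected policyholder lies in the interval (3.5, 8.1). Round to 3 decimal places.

Conditional on each group, P(3.5 < X < 8.1): A: 0.0203447; B: 0.169615; C: 0.666667; D: 0.239969.
By total probability, P(3.5 < X < 8.1) = 0.166667·0.0203447 + 0.166667·0.169615 + 0.333333·0.666667 + 0.333333·0.239969 = 0.333872.

0.334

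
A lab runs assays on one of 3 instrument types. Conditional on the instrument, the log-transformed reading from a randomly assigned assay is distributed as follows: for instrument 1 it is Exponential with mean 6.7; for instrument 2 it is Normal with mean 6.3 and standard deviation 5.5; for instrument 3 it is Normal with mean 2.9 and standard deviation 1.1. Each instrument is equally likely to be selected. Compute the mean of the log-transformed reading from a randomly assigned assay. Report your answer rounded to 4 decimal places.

5.3000

Component means — 1: 6.7; 2: 6.3; 3: 2.9.
E[X] = 0.333333·6.7 + 0.333333·6.3 + 0.333333·2.9 = 5.3.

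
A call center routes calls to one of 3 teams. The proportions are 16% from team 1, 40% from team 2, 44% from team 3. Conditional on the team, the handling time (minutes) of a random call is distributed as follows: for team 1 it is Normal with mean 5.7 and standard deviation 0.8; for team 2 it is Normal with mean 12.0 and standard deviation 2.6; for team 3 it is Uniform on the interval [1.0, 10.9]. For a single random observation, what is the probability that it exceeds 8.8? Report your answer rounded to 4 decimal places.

Conditional on each team, P(X > 8.8): 1: 5.33123e-05; 2: 0.890795; 3: 0.212121.
By total probability, P(X > 8.8) = 0.16·5.33123e-05 + 0.4·0.890795 + 0.44·0.212121 = 0.44966.

0.4497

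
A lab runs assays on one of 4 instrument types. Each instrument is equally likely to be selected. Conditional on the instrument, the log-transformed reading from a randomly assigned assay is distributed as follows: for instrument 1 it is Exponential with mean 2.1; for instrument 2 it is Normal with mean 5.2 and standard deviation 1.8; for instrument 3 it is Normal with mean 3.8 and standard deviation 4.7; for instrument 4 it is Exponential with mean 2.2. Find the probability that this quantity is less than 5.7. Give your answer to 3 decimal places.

0.781

Conditional on each instrument, P(X < 5.7): 1: 0.933748; 2: 0.609409; 3: 0.656988; 4: 0.925048.
By total probability, P(X < 5.7) = 0.25·0.933748 + 0.25·0.609409 + 0.25·0.656988 + 0.25·0.925048 = 0.781298.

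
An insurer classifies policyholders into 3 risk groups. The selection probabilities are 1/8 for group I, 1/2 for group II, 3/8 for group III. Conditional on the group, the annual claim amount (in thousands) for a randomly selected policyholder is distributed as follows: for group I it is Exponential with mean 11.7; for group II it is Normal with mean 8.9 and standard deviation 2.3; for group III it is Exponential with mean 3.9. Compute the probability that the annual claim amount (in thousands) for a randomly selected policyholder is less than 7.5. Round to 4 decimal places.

0.5150

Conditional on each group, P(X < 7.5): I: 0.473248; II: 0.271363; III: 0.853843.
By total probability, P(X < 7.5) = 0.125·0.473248 + 0.5·0.271363 + 0.375·0.853843 = 0.515029.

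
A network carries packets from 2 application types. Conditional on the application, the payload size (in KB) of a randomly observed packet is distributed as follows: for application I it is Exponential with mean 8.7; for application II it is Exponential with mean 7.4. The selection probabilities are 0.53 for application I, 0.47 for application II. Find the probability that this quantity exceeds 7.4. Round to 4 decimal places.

Conditional on each application, P(X > 7.4): I: 0.427169; II: 0.367879.
By total probability, P(X > 7.4) = 0.53·0.427169 + 0.47·0.367879 = 0.399303.

0.3993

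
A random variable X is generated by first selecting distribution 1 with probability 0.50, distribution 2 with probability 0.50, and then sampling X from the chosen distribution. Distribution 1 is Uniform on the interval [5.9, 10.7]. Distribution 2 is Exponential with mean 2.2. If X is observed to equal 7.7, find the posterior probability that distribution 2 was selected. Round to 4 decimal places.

0.0618

Likelihoods f(7.7 | ·): 1: 0.208333; 2: 0.0137261.
Posterior ∝ prior × likelihood. Numerator for 2: 0.5·0.0137261 = 0.00686304.
Normalizing constant: 0.5·0.208333 + 0.5·0.0137261 = 0.11103.
P(2 | observation) = 0.00686304 / 0.11103 = 0.0618127.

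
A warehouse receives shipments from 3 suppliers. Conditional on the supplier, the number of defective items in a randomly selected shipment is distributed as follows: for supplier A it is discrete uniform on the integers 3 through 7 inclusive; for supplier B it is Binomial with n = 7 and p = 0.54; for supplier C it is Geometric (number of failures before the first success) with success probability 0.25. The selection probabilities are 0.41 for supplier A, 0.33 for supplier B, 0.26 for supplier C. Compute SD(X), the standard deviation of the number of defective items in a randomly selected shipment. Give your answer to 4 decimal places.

Per component, A: μ=5, E[X²]=27; B: μ=3.78, E[X²]=16.0272; C: μ=3, E[X²]=21.
E[X] = 0.41·5 + 0.33·3.78 + 0.26·3 = 4.0774.
E[X²] = 0.41·27 + 0.33·16.0272 + 0.26·21 = 21.819.
Var(X) = E[X²] − (E[X])² = 21.819 − 16.6252 = 5.19379.
SD(X) = √5.19379 = 2.27899.

2.2790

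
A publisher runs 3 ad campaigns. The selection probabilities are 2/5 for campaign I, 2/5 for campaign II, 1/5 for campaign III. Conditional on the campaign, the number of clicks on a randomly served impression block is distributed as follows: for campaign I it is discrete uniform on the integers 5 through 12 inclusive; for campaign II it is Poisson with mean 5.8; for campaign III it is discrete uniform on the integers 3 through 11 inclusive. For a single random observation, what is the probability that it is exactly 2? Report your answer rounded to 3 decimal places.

Conditional on each campaign, P(X = 2): I: 0; II: 0.0509235; III: 0.
By total probability, P(X = 2) = 0.4·0 + 0.4·0.0509235 + 0.2·0 = 0.0203694.

0.020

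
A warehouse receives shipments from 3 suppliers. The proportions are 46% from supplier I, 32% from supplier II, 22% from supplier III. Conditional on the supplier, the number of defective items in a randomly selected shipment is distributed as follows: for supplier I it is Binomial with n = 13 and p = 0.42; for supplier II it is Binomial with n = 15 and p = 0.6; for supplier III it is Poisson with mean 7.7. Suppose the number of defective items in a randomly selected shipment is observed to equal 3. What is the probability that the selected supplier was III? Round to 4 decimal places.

0.1513

Likelihoods P(X=3 | ·): I: 0.0912838; II: 0.00164886; III: 0.0344551.
Posterior ∝ prior × likelihood. Numerator for III: 0.22·0.0344551 = 0.00758012.
Normalizing constant: 0.46·0.0912838 + 0.32·0.00164886 + 0.22·0.0344551 = 0.0500983.
P(III | observation) = 0.00758012 / 0.0500983 = 0.151305.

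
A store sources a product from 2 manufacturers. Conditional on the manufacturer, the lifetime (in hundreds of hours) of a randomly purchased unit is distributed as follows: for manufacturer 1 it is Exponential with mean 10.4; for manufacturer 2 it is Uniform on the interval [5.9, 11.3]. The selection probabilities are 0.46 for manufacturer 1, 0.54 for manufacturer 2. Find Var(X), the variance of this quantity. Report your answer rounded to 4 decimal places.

51.8706

Per component, 1: μ=10.4, E[X²]=216.32; 2: μ=8.6, E[X²]=76.39.
E[X] = 0.46·10.4 + 0.54·8.6 = 9.428.
E[X²] = 0.46·216.32 + 0.54·76.39 = 140.758.
Var(X) = E[X²] − (E[X])² = 140.758 − 88.8872 = 51.8706.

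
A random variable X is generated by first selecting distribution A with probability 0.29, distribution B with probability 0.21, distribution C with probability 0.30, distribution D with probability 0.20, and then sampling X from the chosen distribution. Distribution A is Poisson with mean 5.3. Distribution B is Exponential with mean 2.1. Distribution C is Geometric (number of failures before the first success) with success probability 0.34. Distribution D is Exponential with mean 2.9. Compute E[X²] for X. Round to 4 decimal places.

For each component E[X²] = Var + (mean)², giving A: 33.39; B: 8.82; C: 9.47751; D: 16.82.
Overall E[X²] = 0.29·33.39 + 0.21·8.82 + 0.3·9.47751 + 0.2·16.82 = 17.7426.

17.7426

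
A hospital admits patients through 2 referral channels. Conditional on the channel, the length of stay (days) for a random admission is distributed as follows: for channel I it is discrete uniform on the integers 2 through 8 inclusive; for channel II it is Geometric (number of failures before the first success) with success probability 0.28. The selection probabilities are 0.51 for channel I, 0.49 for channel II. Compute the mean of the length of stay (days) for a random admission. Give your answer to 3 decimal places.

Component means — I: 5; II: 2.57143.
E[X] = 0.51·5 + 0.49·2.57143 = 3.81.

3.810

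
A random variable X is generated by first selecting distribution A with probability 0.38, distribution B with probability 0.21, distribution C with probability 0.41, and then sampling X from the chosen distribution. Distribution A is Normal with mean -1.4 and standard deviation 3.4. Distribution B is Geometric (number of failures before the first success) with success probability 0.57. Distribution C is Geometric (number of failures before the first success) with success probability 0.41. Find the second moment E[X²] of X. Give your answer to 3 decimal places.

7.823

For each component E[X²] = Var + (mean)², giving A: 13.52; B: 1.89258; C: 5.58061.
Overall E[X²] = 0.38·13.52 + 0.21·1.89258 + 0.41·5.58061 = 7.82309.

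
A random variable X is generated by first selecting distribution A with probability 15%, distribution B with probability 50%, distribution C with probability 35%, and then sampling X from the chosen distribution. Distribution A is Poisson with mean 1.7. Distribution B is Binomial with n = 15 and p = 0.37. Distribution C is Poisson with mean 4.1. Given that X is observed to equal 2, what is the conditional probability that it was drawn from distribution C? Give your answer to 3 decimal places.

Likelihoods P(X=2 | ·): A: 0.263978; B: 0.0354014; C: 0.139293.
Posterior ∝ prior × likelihood. Numerator for C: 0.35·0.139293 = 0.0487527.
Normalizing constant: 0.15·0.263978 + 0.5·0.0354014 + 0.35·0.139293 = 0.10605.
P(C | observation) = 0.0487527 / 0.10605 = 0.459714.

0.460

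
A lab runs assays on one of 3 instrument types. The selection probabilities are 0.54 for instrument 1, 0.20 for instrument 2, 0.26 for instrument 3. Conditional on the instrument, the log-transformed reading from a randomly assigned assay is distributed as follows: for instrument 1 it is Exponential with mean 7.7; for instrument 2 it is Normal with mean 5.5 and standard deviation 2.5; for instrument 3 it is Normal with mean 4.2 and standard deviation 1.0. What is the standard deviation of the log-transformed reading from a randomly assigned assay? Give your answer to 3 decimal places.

Per component, 1: μ=7.7, E[X²]=118.58; 2: μ=5.5, E[X²]=36.5; 3: μ=4.2, E[X²]=18.64.
E[X] = 0.54·7.7 + 0.2·5.5 + 0.26·4.2 = 6.35.
E[X²] = 0.54·118.58 + 0.2·36.5 + 0.26·18.64 = 76.1796.
Var(X) = E[X²] − (E[X])² = 76.1796 − 40.3225 = 35.8571.
SD(X) = √35.8571 = 5.98808.

5.988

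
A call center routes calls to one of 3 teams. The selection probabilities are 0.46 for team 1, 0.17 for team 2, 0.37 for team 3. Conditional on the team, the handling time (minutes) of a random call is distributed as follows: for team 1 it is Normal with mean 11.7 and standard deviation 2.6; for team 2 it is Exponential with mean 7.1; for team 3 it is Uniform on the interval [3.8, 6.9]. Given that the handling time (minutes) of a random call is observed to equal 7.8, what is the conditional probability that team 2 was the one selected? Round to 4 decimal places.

Likelihoods f(7.8 | ·): 1: 0.0498145; 2: 0.0469493; 3: 0.
Posterior ∝ prior × likelihood. Numerator for 2: 0.17·0.0469493 = 0.00798139.
Normalizing constant: 0.46·0.0498145 + 0.17·0.0469493 + 0.37·0 = 0.030896.
P(2 | observation) = 0.00798139 / 0.030896 = 0.25833.

0.2583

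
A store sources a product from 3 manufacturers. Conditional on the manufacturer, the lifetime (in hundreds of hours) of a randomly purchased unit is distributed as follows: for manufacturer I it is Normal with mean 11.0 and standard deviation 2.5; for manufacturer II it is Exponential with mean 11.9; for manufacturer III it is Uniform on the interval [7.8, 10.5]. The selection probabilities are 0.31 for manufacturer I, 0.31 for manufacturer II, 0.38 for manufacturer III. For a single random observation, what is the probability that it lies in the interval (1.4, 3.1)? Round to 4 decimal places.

0.0369

Conditional on each manufacturer, P(1.4 < X < 3.1): I: 0.000727329; II: 0.118347; III: 0.
By total probability, P(1.4 < X < 3.1) = 0.31·0.000727329 + 0.31·0.118347 + 0.38·0 = 0.036913.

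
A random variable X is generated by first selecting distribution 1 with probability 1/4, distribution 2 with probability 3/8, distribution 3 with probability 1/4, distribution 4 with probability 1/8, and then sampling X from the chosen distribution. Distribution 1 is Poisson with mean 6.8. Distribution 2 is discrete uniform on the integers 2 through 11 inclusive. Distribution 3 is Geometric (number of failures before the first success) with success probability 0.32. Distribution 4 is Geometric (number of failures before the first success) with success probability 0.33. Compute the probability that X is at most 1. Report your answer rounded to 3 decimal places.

Conditional on each component, P(X ≤ 1): 1: 0.00868745; 2: 0; 3: 0.5376; 4: 0.5511.
By total probability, P(X ≤ 1) = 0.25·0.00868745 + 0.375·0 + 0.25·0.5376 + 0.125·0.5511 = 0.205459.

0.205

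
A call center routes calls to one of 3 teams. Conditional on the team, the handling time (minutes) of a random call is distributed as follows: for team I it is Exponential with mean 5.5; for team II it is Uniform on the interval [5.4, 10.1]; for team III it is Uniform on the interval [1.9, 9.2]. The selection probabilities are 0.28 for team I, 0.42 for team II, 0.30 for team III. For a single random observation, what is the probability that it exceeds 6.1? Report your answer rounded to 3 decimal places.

Conditional on each team, P(X > 6.1): I: 0.329859; II: 0.851064; III: 0.424658.
By total probability, P(X > 6.1) = 0.28·0.329859 + 0.42·0.851064 + 0.3·0.424658 = 0.577205.

0.577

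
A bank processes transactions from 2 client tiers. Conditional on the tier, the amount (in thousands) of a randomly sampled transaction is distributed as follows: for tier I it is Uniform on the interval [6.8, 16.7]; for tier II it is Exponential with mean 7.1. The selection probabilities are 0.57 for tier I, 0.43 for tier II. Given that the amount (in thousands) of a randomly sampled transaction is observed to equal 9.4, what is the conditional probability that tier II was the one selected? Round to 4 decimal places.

0.2187

Likelihoods f(9.4 | ·): I: 0.10101; II: 0.0374766.
Posterior ∝ prior × likelihood. Numerator for II: 0.43·0.0374766 = 0.0161149.
Normalizing constant: 0.57·0.10101 + 0.43·0.0374766 = 0.0736907.
P(II | observation) = 0.0161149 / 0.0736907 = 0.218683.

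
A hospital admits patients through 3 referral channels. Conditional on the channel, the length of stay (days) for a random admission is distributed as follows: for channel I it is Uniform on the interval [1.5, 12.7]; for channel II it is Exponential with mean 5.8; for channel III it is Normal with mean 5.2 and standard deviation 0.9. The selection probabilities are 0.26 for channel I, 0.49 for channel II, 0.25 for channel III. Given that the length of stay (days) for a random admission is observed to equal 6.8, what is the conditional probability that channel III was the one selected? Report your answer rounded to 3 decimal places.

0.316

Likelihoods f(6.8 | ·): I: 0.0892857; II: 0.0533825; III: 0.0912799.
Posterior ∝ prior × likelihood. Numerator for III: 0.25·0.0912799 = 0.02282.
Normalizing constant: 0.26·0.0892857 + 0.49·0.0533825 + 0.25·0.0912799 = 0.0721917.
P(III | observation) = 0.02282 / 0.0721917 = 0.316102.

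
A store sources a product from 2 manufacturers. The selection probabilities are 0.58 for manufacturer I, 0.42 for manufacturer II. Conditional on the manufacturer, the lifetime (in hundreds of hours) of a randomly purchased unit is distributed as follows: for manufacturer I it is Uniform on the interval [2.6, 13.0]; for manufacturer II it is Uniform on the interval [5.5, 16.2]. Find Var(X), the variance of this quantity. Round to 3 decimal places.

11.501

Per component, I: μ=7.8, E[X²]=69.8533; II: μ=10.85, E[X²]=127.263.
E[X] = 0.58·7.8 + 0.42·10.85 = 9.081.
E[X²] = 0.58·69.8533 + 0.42·127.263 = 93.9655.
Var(X) = E[X²] − (E[X])² = 93.9655 − 82.4646 = 11.501.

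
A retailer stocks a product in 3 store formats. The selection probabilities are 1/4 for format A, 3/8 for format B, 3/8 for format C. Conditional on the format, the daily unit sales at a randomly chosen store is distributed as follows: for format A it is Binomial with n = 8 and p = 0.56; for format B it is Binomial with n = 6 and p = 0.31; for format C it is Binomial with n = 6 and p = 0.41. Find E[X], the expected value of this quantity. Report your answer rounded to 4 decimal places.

2.7400

Component means — A: 4.48; B: 1.86; C: 2.46.
E[X] = 0.25·4.48 + 0.375·1.86 + 0.375·2.46 = 2.74.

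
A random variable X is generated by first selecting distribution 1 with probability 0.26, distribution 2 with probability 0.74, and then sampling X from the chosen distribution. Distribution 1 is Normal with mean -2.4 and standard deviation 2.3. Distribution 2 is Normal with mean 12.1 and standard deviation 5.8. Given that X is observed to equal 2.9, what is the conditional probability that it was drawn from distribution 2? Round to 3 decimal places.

0.820

Likelihoods f(2.9 | ·): 1: 0.0121934; 2: 0.0195492.
Posterior ∝ prior × likelihood. Numerator for 2: 0.74·0.0195492 = 0.0144664.
Normalizing constant: 0.26·0.0121934 + 0.74·0.0195492 = 0.0176367.
P(2 | observation) = 0.0144664 / 0.0176367 = 0.820244.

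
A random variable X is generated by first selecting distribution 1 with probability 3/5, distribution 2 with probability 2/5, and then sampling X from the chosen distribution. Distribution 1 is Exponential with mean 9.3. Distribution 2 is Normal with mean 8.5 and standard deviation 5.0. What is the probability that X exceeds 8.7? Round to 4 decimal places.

0.4291

Conditional on each component, P(X > 8.7): 1: 0.392396; 2: 0.484047.
By total probability, P(X > 8.7) = 0.6·0.392396 + 0.4·0.484047 = 0.429056.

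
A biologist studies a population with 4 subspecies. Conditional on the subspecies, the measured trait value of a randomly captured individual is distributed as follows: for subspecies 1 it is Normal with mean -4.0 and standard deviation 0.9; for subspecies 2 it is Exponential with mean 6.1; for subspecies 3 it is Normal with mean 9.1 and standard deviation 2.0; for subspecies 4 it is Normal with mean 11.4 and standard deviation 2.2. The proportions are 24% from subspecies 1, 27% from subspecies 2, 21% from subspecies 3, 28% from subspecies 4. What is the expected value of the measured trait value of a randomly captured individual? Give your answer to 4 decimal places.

5.7900

Component means — 1: -4; 2: 6.1; 3: 9.1; 4: 11.4.
E[X] = 0.24·-4 + 0.27·6.1 + 0.21·9.1 + 0.28·11.4 = 5.79.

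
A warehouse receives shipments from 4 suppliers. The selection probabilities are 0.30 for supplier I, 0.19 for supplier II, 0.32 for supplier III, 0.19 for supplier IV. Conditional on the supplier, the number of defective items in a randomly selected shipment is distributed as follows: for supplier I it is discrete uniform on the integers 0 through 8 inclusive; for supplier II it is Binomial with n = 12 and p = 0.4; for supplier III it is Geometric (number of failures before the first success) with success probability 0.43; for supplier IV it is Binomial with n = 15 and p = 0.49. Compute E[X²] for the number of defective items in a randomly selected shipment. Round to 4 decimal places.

24.2501

For each component E[X²] = Var + (mean)², giving I: 22.6667; II: 25.92; III: 4.83991; IV: 57.771.
Overall E[X²] = 0.3·22.6667 + 0.19·25.92 + 0.32·4.83991 + 0.19·57.771 = 24.2501.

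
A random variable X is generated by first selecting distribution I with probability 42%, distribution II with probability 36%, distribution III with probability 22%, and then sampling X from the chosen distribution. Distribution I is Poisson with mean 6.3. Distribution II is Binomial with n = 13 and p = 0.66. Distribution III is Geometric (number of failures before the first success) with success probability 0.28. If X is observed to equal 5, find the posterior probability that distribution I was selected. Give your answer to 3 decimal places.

0.741

Likelihoods P(X=5 | ·): I: 0.151868; II: 0.0287826; III: 0.0541777.
Posterior ∝ prior × likelihood. Numerator for I: 0.42·0.151868 = 0.0637846.
Normalizing constant: 0.42·0.151868 + 0.36·0.0287826 + 0.22·0.0541777 = 0.0860654.
P(I | observation) = 0.0637846 / 0.0860654 = 0.741118.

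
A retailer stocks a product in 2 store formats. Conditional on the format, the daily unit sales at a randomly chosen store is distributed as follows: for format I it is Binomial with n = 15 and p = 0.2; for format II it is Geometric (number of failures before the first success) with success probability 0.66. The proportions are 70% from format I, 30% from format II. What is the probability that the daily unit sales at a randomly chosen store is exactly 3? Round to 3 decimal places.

0.183

Conditional on each format, P(X = 3): I: 0.250139; II: 0.0259406.
By total probability, P(X = 3) = 0.7·0.250139 + 0.3·0.0259406 = 0.182879.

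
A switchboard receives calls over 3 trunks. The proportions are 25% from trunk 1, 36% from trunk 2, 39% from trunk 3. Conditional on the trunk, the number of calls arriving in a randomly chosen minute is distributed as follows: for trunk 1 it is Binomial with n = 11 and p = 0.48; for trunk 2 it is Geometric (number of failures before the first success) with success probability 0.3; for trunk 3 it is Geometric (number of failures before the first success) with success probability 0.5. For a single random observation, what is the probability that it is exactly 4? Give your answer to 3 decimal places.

Conditional on each trunk, P(X = 4): 1: 0.180095; 2: 0.07203; 3: 0.03125.
By total probability, P(X = 4) = 0.25·0.180095 + 0.36·0.07203 + 0.39·0.03125 = 0.0831421.

0.083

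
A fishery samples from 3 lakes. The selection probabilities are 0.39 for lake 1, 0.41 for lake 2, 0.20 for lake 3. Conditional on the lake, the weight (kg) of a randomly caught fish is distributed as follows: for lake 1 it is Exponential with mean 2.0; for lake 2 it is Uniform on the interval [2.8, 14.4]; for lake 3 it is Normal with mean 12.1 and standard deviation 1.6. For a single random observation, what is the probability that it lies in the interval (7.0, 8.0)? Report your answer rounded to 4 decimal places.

0.0409

Conditional on each lake, P(7.0 < X < 8.0): 1: 0.0118817; 2: 0.0862069; 3: 0.00447854.
By total probability, P(7.0 < X < 8.0) = 0.39·0.0118817 + 0.41·0.0862069 + 0.2·0.00447854 = 0.0408744.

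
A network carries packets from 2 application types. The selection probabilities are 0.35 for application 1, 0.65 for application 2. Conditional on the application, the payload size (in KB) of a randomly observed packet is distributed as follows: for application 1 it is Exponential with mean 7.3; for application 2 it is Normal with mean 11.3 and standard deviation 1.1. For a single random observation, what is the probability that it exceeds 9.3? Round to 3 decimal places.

0.725

Conditional on each application, P(X > 9.3): 1: 0.279718; 2: 0.965482.
By total probability, P(X > 9.3) = 0.35·0.279718 + 0.65·0.965482 = 0.725465.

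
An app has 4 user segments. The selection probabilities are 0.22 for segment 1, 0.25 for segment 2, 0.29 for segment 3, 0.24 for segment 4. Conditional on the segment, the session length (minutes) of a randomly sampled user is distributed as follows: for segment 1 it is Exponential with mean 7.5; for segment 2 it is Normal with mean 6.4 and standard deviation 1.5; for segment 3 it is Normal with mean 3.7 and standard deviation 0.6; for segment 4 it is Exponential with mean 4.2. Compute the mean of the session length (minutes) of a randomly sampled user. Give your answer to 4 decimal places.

5.3310

Component means — 1: 7.5; 2: 6.4; 3: 3.7; 4: 4.2.
E[X] = 0.22·7.5 + 0.25·6.4 + 0.29·3.7 + 0.24·4.2 = 5.331.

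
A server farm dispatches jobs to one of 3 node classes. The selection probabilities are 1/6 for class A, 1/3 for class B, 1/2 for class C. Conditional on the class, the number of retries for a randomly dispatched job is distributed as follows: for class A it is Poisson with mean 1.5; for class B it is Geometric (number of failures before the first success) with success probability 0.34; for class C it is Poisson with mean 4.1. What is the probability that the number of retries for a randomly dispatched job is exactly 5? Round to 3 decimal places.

Conditional on each class, P(X = 5): A: 0.01412; B: 0.0425793; C: 0.160004.
By total probability, P(X = 5) = 0.166667·0.01412 + 0.333333·0.0425793 + 0.5·0.160004 = 0.0965484.

0.097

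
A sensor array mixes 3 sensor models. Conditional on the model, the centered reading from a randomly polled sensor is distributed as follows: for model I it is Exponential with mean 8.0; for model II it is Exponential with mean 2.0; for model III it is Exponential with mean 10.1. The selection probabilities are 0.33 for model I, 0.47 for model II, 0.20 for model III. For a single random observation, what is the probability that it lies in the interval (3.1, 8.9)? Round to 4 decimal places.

Conditional on each model, P(3.1 < X < 8.9): I: 0.350016; II: 0.200569; III: 0.321411.
By total probability, P(3.1 < X < 8.9) = 0.33·0.350016 + 0.47·0.200569 + 0.2·0.321411 = 0.274055.

0.2741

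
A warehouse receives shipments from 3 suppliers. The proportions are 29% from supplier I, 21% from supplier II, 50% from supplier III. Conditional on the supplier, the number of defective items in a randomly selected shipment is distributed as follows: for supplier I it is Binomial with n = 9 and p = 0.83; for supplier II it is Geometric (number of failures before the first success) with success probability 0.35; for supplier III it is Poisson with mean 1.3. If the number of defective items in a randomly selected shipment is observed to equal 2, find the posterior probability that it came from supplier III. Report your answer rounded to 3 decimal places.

Likelihoods P(X=2 | ·): I: 0.000101766; II: 0.147875; III: 0.230289.
Posterior ∝ prior × likelihood. Numerator for III: 0.5·0.230289 = 0.115145.
Normalizing constant: 0.29·0.000101766 + 0.21·0.147875 + 0.5·0.230289 = 0.146228.
P(III | observation) = 0.115145 / 0.146228 = 0.787433.

0.787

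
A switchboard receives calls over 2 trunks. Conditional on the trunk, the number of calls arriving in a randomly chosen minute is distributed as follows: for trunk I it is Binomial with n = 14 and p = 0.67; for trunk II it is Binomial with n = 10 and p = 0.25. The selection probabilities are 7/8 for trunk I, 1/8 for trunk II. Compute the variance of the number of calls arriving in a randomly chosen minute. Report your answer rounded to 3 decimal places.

8.120

Per component, I: μ=9.38, E[X²]=91.0798; II: μ=2.5, E[X²]=8.125.
E[X] = 0.875·9.38 + 0.125·2.5 = 8.52.
E[X²] = 0.875·91.0798 + 0.125·8.125 = 80.7105.
Var(X) = E[X²] − (E[X])² = 80.7105 − 72.5904 = 8.12005.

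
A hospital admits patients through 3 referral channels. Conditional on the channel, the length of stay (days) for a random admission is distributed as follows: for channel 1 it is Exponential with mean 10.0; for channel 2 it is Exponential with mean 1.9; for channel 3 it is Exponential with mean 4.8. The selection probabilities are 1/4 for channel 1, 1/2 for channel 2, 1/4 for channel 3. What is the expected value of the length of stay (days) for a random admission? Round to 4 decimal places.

Component means — 1: 10; 2: 1.9; 3: 4.8.
E[X] = 0.25·10 + 0.5·1.9 + 0.25·4.8 = 4.65.

4.6500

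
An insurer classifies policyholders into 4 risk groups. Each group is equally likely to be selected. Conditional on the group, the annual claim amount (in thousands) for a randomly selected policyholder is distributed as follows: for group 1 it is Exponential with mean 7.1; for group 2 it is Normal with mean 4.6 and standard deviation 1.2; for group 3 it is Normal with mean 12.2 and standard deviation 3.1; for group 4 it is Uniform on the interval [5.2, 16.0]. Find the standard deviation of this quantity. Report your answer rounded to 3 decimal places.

Per component, 1: μ=7.1, E[X²]=100.82; 2: μ=4.6, E[X²]=22.6; 3: μ=12.2, E[X²]=158.45; 4: μ=10.6, E[X²]=122.08.
E[X] = 0.25·7.1 + 0.25·4.6 + 0.25·12.2 + 0.25·10.6 = 8.625.
E[X²] = 0.25·100.82 + 0.25·22.6 + 0.25·158.45 + 0.25·122.08 = 100.987.
Var(X) = E[X²] − (E[X])² = 100.987 − 74.3906 = 26.5969.
SD(X) = √26.5969 = 5.15722.

5.157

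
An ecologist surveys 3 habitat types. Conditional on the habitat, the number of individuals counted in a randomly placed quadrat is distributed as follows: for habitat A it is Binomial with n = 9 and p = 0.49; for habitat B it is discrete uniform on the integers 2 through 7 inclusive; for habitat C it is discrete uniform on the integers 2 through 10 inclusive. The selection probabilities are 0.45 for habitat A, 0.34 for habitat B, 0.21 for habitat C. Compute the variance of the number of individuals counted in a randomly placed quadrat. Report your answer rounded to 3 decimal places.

3.805

Per component, A: μ=4.41, E[X²]=21.6972; B: μ=4.5, E[X²]=23.1667; C: μ=6, E[X²]=42.6667.
E[X] = 0.45·4.41 + 0.34·4.5 + 0.21·6 = 4.7745.
E[X²] = 0.45·21.6972 + 0.34·23.1667 + 0.21·42.6667 = 26.6004.
Var(X) = E[X²] − (E[X])² = 26.6004 − 22.7959 = 3.80456.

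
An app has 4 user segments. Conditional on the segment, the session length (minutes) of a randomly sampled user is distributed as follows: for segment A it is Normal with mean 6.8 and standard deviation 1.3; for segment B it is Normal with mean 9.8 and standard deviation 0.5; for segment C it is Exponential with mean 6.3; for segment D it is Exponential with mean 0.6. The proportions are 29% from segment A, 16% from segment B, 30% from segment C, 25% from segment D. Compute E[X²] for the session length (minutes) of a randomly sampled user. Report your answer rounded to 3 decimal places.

53.300

For each component E[X²] = Var + (mean)², giving A: 47.93; B: 96.29; C: 79.38; D: 0.72.
Overall E[X²] = 0.29·47.93 + 0.16·96.29 + 0.3·79.38 + 0.25·0.72 = 53.3001.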